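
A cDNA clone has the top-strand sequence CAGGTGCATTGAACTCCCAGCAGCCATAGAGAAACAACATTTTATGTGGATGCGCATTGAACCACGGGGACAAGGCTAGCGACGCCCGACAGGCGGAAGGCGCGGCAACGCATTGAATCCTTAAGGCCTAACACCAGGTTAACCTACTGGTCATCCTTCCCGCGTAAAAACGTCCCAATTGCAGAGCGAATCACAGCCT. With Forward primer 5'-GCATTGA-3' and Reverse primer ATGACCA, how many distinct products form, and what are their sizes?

The forward primer GCATTGA matches the top strand at positions 6–12, 54–60, 110–116.
The reverse primer's reverse complement is TGGTCAT, matching at positions 148–154.
Each forward site pairs with the reverse site to give a product ending at position 154: sizes 149, 101, 45 bp.

Three products: 149 bp, 101 bp, 45 bp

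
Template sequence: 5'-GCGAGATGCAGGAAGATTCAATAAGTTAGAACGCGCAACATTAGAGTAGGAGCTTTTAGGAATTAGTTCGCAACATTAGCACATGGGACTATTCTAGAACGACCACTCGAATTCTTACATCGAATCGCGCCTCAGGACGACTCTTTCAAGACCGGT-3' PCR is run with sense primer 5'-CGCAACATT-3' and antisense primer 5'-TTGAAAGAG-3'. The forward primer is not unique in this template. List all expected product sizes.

116 bp, 81 bp

The forward primer CGCAACATT matches the top strand at positions 34–42, 69–77.
The reverse primer's reverse complement is CTCTTTCAA, matching at positions 141–149.
Each forward site pairs with the reverse site to give a product ending at position 149: sizes 116, 81 bp.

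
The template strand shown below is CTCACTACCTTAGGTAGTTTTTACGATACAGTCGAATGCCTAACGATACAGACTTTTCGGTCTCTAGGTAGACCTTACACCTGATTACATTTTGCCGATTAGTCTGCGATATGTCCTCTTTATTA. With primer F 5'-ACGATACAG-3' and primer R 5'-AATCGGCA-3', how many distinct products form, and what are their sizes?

The forward primer ACGATACAG matches the top strand at positions 23–31, 43–51.
The reverse primer's reverse complement is TGCCGATT, matching at positions 93–100.
Each forward site pairs with the reverse site to give a product ending at position 100: sizes 78, 58 bp.

Two products: 78 bp, 58 bp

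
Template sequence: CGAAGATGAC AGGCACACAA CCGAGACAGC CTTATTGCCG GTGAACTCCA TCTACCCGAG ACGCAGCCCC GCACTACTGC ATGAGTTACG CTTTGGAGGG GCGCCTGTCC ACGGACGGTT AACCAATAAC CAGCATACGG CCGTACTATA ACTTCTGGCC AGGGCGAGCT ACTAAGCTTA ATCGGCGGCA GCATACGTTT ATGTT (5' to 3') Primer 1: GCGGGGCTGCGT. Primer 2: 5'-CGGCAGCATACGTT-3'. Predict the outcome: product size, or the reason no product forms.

No product — the primers' 3' ends point away from each other.

Primer 1 (GCGGGGCTGCGT) has reverse complement ACGCAGCCCCGC, which matches the top strand at positions 61–72; primer 1 anneals to the top strand there with its 3' end pointing upstream toward position 61.
Primer 2 (CGGCAGCATACGTT) matches the top strand directly at positions 186–199; it anneals to the bottom strand with its 3' end pointing downstream toward position 199.
The 3' ends diverge (primer 1 extends toward position 1, primer 2 toward position 205), so the primers never converge on a shared product.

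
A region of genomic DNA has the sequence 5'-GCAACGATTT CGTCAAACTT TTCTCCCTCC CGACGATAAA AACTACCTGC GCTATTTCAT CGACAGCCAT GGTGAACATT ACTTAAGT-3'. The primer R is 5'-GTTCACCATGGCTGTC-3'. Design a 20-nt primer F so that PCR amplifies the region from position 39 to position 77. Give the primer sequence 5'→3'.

The reverse primer's reverse complement GACAGCCATGGTGAAC matches the template at positions 62–77; the product starts at position 39.
The forward primer is identical to the top strand over positions 39–58: AAAACTACCTGCGCTATTTC.

5'-AAAACTACCTGCGCTATTTC-3'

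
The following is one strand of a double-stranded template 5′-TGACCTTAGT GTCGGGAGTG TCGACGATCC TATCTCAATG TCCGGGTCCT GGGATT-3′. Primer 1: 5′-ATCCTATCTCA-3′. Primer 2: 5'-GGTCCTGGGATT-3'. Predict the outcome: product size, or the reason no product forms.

Primer 1 (ATCCTATCTCA) matches the top strand at positions 27–37 (3' end points downstream).
Primer 2 (GGTCCTGGGATT) also matches the top strand directly, at positions 45–56 — its reverse complement AATCCCAGGACC is not present.
Both primers anneal to the bottom strand with 3' ends pointing the same way, so neither can prime synthesis back toward the other.

No product — both primers anneal to the same strand and extend in the same direction.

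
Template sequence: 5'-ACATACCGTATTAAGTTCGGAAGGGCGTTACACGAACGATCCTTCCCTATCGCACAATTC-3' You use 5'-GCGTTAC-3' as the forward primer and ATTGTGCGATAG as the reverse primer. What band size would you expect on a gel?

34 bp

Scanning the template, GCGTTAC occurs at positions 25–31; this primer anneals to the bottom strand there with its 3' end pointing downstream.
Reverse complement of the reverse primer: CTATCGCACAAT. This occurs on the top strand at positions 47–58.
The product runs from position 25 to position 58, so its length is 58 − 25 + 1 = 34 bp.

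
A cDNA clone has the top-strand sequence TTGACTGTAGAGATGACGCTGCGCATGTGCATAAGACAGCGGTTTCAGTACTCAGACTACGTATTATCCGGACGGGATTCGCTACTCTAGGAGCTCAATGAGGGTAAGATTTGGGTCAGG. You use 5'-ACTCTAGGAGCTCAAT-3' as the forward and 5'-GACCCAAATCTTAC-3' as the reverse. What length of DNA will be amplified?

34 bp

Forward primer ACTCTAGGAGCTCAAT is found on the top strand at positions 84–99.
Taking the reverse complement of GACCCAAATCTTAC gives GTAAGATTTGGGTC, found at positions 104–117 on the template; the primer anneals here to the top strand with its 3' end pointing upstream.
Product length = (reverse-primer end) − (forward-primer start) + 1 = 117 − 84 + 1 = 34 bp.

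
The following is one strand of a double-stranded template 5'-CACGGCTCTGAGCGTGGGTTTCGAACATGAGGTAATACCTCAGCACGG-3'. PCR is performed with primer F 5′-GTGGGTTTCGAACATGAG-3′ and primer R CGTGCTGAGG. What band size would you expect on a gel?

34 bp

Scanning the template, GTGGGTTTCGAACATGAG occurs at positions 14–31; this primer anneals to the bottom strand there with its 3' end pointing downstream.
The reverse primer's reverse complement is CCTCAGCACG, which matches the template at positions 38–47.
Product length = (reverse-primer end) − (forward-primer start) + 1 = 47 − 14 + 1 = 34 bp.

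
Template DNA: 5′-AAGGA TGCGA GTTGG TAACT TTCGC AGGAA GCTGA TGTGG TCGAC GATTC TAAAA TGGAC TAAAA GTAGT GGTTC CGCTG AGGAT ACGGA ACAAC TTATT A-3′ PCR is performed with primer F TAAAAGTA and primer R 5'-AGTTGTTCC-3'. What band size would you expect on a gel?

36 bp

Forward primer TAAAAGTA is found on the top strand at positions 61–68.
The reverse primer's reverse complement is GGAACAACT, which matches the template at positions 88–96.
The product runs from position 61 to position 96, so its length is 96 − 61 + 1 = 36 bp.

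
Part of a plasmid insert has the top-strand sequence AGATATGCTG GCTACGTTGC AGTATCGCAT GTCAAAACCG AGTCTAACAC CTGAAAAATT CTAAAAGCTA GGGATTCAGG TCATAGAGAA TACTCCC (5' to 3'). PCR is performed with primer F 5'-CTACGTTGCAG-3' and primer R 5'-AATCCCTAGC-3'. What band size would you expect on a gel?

The forward primer matches the template at positions 12–22.
The reverse primer's reverse complement is GCTAGGGATT, which matches the template at positions 67–76.
Amplicon spans positions 12–76: 65 bp.

65 bp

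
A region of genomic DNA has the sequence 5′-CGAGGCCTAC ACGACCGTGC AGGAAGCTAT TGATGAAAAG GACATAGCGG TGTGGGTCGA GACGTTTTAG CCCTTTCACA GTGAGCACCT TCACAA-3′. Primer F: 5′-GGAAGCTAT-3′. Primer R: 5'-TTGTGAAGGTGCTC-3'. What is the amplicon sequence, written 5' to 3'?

5'-GGAAGCTATTGATGAAAAGGACATAGCGGTGTGGGTCGAGACGTTTTAGCCCTTTCACAGTGAGCACCTTCACAA-3'

The forward primer matches the template at positions 22–30.
The reverse primer's reverse complement is GAGCACCTTCACAA, which matches the template at positions 83–96.
The product is the template from position 22 through 96 (75 bp).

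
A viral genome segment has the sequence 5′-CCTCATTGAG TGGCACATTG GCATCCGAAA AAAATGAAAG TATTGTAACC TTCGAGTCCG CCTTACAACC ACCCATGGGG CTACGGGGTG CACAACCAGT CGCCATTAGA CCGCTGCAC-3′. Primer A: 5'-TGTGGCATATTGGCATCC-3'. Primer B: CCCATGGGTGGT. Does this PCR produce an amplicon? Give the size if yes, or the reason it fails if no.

Primer A (TGTGGCATATTGGCATCC) does not match the top strand, and its reverse complement GGATGCCAATATGCCACA does not match either.
With no annealing site for primer A, no amplification occurs.

No product — primer A has no binding site in the template.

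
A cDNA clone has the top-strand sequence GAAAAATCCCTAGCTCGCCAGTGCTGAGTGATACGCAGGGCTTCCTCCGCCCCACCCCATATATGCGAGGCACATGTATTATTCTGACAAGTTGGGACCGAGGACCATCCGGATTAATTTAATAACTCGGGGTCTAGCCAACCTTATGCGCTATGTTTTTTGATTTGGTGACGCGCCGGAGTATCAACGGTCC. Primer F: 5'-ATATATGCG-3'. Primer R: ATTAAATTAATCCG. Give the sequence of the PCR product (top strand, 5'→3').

5'-ATATATGCGAGGCACATGTATTATTCTGACAAGTTGGGACCGAGGACCATCCGGATTAATTTAAT-3'

The forward primer matches the template at positions 59–67.
Taking the reverse complement of ATTAAATTAATCCG gives CGGATTAATTTAAT, found at positions 110–123 on the template; the primer anneals here to the top strand with its 3' end pointing upstream.
The product is the template from position 59 through 123 (65 bp).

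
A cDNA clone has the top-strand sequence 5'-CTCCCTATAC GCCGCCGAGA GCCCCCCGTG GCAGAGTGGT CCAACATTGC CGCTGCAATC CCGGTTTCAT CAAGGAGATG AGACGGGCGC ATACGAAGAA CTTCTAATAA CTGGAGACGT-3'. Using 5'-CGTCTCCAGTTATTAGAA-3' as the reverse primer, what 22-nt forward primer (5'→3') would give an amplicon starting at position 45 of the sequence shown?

5'-CATTGCCGCTGCAATCCCGGTT-3'

The reverse primer's reverse complement TTCTAATAACTGGAGACG matches the template at positions 102–119; the product starts at position 45.
The forward primer is identical to the top strand over positions 45–66: CATTGCCGCTGCAATCCCGGTT.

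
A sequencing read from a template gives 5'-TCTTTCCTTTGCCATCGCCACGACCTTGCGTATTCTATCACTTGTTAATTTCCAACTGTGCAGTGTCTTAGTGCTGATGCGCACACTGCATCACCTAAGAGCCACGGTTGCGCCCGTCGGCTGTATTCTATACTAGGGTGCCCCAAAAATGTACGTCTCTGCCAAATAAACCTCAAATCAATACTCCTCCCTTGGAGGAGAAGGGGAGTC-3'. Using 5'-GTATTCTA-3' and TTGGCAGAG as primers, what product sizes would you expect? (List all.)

The forward primer GTATTCTA matches the top strand at positions 30–37, 123–130.
The reverse primer's reverse complement is CTCTGCCAA, matching at positions 157–165.
Each forward site pairs with the reverse site to give a product ending at position 165: sizes 136, 43 bp.

136 bp, 43 bp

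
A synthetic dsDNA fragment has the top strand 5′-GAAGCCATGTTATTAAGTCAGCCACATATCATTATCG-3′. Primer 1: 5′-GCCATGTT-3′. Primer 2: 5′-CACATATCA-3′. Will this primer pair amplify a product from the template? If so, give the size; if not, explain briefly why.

No product — both primers anneal to the same strand and extend in the same direction.

Primer 1 (GCCATGTT) matches the top strand at positions 4–11 (3' end points downstream).
Primer 2 (CACATATCA) also matches the top strand directly, at positions 23–31 — its reverse complement TGATATGTG is not present.
Both primers anneal to the bottom strand with 3' ends pointing the same way, so neither can prime synthesis back toward the other.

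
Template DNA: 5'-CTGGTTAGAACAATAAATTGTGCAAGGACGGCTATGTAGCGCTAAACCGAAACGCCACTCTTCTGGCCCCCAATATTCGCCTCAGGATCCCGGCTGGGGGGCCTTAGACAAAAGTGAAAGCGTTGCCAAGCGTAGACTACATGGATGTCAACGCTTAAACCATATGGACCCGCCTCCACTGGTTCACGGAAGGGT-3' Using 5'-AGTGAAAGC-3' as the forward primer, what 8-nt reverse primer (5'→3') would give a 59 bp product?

5'-GGGTCCAT-3'

The forward primer binds at positions 113–121, so a 59 bp product ends at position 113 + 59 − 1 = 171.
The reverse primer anneals to the top strand over positions 164–171, i.e. to ATGGACCC.
Its sequence written 5'→3' is the reverse complement: GGGTCCAT.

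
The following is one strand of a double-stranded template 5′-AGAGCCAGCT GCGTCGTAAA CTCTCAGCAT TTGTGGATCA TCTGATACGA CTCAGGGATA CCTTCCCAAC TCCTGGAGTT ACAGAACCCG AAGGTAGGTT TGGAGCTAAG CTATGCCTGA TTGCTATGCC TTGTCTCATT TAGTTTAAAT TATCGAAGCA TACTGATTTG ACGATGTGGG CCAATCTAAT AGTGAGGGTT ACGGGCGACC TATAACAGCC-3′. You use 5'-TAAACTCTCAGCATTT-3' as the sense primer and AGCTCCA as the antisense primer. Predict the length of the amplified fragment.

91 bp

Forward primer TAAACTCTCAGCATTT is found on the top strand at positions 17–32.
Reverse complement of the reverse primer: TGGAGCT. This occurs on the top strand at positions 101–107.
The product runs from position 17 to position 107, so its length is 107 − 17 + 1 = 91 bp.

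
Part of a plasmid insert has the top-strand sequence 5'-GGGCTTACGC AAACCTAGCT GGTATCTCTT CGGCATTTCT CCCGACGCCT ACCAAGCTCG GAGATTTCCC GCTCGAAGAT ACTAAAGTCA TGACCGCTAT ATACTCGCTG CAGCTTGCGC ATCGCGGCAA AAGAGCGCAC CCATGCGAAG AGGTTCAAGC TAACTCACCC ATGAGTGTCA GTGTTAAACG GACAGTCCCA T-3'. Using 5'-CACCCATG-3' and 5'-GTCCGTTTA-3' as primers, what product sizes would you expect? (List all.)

56 bp, 28 bp

The forward primer CACCCATG matches the top strand at positions 138–145, 166–173.
The reverse primer's reverse complement is TAAACGGAC, matching at positions 185–193.
Each forward site pairs with the reverse site to give a product ending at position 193: sizes 56, 28 bp.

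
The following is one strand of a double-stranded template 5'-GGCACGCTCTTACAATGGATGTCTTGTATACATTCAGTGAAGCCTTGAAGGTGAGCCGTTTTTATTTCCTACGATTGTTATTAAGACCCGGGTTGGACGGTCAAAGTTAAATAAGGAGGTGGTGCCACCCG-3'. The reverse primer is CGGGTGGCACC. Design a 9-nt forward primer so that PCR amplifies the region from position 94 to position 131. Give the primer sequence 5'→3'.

The reverse primer's reverse complement GGTGCCACCCG matches the template at positions 121–131; the product starts at position 94.
The forward primer is identical to the top strand over positions 94–102: TGGACGGTC.

5'-TGGACGGTC-3'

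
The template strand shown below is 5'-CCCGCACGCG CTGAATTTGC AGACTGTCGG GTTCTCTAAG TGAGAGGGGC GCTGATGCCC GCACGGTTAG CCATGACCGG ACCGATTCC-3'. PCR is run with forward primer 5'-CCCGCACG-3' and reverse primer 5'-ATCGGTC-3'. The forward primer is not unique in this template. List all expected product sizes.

The forward primer CCCGCACG matches the top strand at positions 1–8, 58–65.
The reverse primer's reverse complement is GACCGAT, matching at positions 80–86.
Each forward site pairs with the reverse site to give a product ending at position 86: sizes 86, 29 bp.

86 bp, 29 bp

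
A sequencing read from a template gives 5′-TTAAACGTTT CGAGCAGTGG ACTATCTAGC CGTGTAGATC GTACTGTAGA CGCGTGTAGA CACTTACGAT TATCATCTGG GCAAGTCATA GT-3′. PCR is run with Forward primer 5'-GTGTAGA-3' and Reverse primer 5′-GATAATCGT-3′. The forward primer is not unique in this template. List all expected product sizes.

43 bp, 21 bp

The forward primer GTGTAGA matches the top strand at positions 32–38, 54–60.
The reverse primer's reverse complement is ACGATTATC, matching at positions 66–74.
Each forward site pairs with the reverse site to give a product ending at position 74: sizes 43, 21 bp.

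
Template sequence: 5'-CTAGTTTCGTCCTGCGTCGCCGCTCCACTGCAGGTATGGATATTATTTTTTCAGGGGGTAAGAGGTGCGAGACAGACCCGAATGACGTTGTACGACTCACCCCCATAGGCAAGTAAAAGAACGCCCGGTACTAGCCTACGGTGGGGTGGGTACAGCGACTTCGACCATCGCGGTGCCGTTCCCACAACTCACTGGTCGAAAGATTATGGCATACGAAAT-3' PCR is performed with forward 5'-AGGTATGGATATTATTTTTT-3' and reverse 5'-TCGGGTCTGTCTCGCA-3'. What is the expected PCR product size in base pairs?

50 bp

Forward primer AGGTATGGATATTATTTTTT is found on the top strand at positions 32–51.
The reverse primer's reverse complement is TGCGAGACAGACCCGA, which matches the template at positions 66–81.
Product length = (reverse-primer end) − (forward-primer start) + 1 = 81 − 32 + 1 = 50 bp.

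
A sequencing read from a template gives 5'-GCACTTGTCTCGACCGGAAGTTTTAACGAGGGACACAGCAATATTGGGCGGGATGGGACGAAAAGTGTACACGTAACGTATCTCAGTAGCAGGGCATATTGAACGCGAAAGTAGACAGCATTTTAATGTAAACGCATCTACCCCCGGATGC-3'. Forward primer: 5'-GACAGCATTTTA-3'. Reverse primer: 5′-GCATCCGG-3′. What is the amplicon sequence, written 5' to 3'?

Scanning the template, GACAGCATTTTA occurs at positions 114–125; this primer anneals to the bottom strand there with its 3' end pointing downstream.
Reverse complement of the reverse primer: CCGGATGC. This occurs on the top strand at positions 144–151.
The product is the template from position 114 through 151 (38 bp).

5'-GACAGCATTTTAATGTAAACGCATCTACCCCCGGATGC-3'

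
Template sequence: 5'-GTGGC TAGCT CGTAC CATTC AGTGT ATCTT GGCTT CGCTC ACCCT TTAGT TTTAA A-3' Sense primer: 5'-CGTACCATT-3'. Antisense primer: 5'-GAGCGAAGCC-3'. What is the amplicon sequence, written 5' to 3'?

Forward primer CGTACCATT is found on the top strand at positions 11–19.
Reverse complement of the reverse primer: GGCTTCGCTC. This occurs on the top strand at positions 31–40.
The product is the template from position 11 through 40 (30 bp).

5'-CGTACCATTCAGTGTATCTTGGCTTCGCTC-3'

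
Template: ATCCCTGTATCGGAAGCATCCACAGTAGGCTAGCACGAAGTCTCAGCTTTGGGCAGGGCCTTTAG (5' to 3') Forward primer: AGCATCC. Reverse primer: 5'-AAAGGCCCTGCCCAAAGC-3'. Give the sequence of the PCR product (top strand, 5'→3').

5'-AGCATCCACAGTAGGCTAGCACGAAGTCTCAGCTTTGGGCAGGGCCTTT-3'

Scanning the template, AGCATCC occurs at positions 15–21; this primer anneals to the bottom strand there with its 3' end pointing downstream.
The reverse primer's reverse complement is GCTTTGGGCAGGGCCTTT, which matches the template at positions 46–63.
The product is the template from position 15 through 63 (49 bp).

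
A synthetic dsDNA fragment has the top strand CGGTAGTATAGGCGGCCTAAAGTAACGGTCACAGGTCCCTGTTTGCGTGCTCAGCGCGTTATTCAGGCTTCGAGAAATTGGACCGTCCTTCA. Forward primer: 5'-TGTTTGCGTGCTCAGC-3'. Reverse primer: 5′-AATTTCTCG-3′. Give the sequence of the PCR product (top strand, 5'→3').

Scanning the template, TGTTTGCGTGCTCAGC occurs at positions 40–55; this primer anneals to the bottom strand there with its 3' end pointing downstream.
Taking the reverse complement of AATTTCTCG gives CGAGAAATT, found at positions 71–79 on the template; the primer anneals here to the top strand with its 3' end pointing upstream.
The product is the template from position 40 through 79 (40 bp).

5'-TGTTTGCGTGCTCAGCGCGTTATTCAGGCTTCGAGAAATT-3'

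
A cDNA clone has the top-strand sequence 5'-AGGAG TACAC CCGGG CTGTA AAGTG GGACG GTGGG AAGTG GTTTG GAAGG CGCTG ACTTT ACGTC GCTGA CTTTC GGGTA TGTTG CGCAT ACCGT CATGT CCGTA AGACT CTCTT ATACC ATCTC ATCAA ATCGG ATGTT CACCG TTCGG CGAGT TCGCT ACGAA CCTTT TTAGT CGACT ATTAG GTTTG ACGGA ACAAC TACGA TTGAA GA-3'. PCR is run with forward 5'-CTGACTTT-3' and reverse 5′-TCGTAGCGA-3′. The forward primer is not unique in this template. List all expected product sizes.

112 bp, 98 bp

The forward primer CTGACTTT matches the top strand at positions 53–60, 67–74.
The reverse primer's reverse complement is TCGCTACGA, matching at positions 156–164.
Each forward site pairs with the reverse site to give a product ending at position 164: sizes 112, 98 bp.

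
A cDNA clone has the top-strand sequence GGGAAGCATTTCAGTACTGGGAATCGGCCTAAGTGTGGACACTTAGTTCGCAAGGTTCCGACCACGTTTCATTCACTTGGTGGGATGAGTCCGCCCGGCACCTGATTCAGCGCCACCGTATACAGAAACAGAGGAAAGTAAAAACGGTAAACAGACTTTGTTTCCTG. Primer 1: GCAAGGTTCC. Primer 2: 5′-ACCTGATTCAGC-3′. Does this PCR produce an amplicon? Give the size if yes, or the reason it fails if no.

Primer 1 (GCAAGGTTCC) matches the top strand at positions 50–59 (3' end points downstream).
Primer 2 (ACCTGATTCAGC) also matches the top strand directly, at positions 100–111 — its reverse complement GCTGAATCAGGT is not present.
Both primers anneal to the bottom strand with 3' ends pointing the same way, so neither can prime synthesis back toward the other.

No product — both primers anneal to the same strand and extend in the same direction.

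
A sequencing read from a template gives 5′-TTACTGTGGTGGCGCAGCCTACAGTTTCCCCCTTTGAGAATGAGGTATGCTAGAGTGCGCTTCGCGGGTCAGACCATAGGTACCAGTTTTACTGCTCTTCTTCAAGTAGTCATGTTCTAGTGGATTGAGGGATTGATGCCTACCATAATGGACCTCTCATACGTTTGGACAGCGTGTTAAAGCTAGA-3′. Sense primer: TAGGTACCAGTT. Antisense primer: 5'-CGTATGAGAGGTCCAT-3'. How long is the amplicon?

87 bp

Scanning the template, TAGGTACCAGTT occurs at positions 77–88; this primer anneals to the bottom strand there with its 3' end pointing downstream.
Taking the reverse complement of CGTATGAGAGGTCCAT gives ATGGACCTCTCATACG, found at positions 148–163 on the template; the primer anneals here to the top strand with its 3' end pointing upstream.
The product runs from position 77 to position 163, so its length is 163 − 77 + 1 = 87 bp.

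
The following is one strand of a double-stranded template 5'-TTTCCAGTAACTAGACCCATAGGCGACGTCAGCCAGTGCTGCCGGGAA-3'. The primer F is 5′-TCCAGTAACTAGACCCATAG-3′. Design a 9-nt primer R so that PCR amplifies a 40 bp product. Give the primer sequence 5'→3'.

5'-GCAGCACTG-3'

The forward primer binds at positions 3–22, so a 40 bp product ends at position 3 + 40 − 1 = 42.
The reverse primer anneals to the top strand over positions 34–42, i.e. to CAGTGCTGC.
Its sequence written 5'→3' is the reverse complement: GCAGCACTG.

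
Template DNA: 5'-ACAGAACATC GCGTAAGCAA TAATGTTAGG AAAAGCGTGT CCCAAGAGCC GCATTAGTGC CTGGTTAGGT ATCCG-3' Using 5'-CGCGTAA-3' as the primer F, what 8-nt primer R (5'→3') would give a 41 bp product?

5'-GGCTCTTG-3'

The forward primer binds at positions 10–16, so a 41 bp product ends at position 10 + 41 − 1 = 50.
The reverse primer anneals to the top strand over positions 43–50, i.e. to CAAGAGCC.
Its sequence written 5'→3' is the reverse complement: GGCTCTTG.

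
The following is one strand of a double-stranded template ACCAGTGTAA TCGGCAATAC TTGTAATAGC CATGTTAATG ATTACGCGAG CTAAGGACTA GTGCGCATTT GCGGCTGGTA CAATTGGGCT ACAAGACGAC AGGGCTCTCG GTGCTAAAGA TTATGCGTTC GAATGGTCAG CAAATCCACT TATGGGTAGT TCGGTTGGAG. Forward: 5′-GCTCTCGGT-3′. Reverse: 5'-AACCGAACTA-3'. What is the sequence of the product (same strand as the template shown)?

Forward primer GCTCTCGGT is found on the top strand at positions 104–112.
Taking the reverse complement of AACCGAACTA gives TAGTTCGGTT, found at positions 157–166 on the template; the primer anneals here to the top strand with its 3' end pointing upstream.
The product is the template from position 104 through 166 (63 bp).

5'-GCTCTCGGTGCTAAAGATTATGCGTTCGAATGGTCAGCAAATCCACTTATGGGTAGTTCGGTT-3'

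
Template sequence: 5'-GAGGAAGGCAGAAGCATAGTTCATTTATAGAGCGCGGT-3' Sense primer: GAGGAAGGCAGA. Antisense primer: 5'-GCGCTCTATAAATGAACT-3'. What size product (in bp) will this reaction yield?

35 bp

Scanning the template, GAGGAAGGCAGA occurs at positions 1–12; this primer anneals to the bottom strand there with its 3' end pointing downstream.
The reverse primer's reverse complement is AGTTCATTTATAGAGCGC, which matches the template at positions 18–35.
Amplicon spans positions 1–35: 35 bp.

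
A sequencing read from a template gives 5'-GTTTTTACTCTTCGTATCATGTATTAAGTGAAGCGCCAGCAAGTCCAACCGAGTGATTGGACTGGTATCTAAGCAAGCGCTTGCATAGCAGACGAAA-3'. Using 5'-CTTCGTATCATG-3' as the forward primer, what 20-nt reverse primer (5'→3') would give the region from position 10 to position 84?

5'-GCAAGCGCTTGCTTAGATAC-3'

The product's 3' end on the top strand is position 84.
The reverse primer anneals to the top strand over positions 65–84, i.e. to GTATCTAAGCAAGCGCTTGC.
Its sequence written 5'→3' is the reverse complement: GCAAGCGCTTGCTTAGATAC.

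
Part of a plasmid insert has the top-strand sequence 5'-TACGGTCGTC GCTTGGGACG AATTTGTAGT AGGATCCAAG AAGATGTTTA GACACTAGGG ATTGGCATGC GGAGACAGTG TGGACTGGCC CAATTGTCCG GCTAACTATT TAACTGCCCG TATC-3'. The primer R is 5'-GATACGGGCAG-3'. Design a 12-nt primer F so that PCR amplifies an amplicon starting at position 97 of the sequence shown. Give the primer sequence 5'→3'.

5'-TCCGGCTAACTA-3'

The reverse primer's reverse complement CTGCCCGTATC matches the template at positions 114–124; the product starts at position 97.
The forward primer is identical to the top strand over positions 97–108: TCCGGCTAACTA.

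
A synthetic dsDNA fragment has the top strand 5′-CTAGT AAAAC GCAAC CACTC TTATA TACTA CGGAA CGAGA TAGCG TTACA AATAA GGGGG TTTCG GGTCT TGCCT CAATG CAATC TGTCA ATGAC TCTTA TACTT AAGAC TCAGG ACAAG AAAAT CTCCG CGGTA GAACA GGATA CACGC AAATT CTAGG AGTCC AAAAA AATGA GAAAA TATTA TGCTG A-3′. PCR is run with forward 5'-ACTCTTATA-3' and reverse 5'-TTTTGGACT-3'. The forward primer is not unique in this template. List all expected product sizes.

153 bp, 76 bp

The forward primer ACTCTTATA matches the top strand at positions 17–25, 94–102.
The reverse primer's reverse complement is AGTCCAAAA, matching at positions 161–169.
Each forward site pairs with the reverse site to give a product ending at position 169: sizes 153, 76 bp.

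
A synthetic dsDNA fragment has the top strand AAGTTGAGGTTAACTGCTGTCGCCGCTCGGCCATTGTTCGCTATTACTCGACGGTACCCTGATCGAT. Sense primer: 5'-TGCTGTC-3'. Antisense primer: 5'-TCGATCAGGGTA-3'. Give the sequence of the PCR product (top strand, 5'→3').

The forward primer matches the template at positions 15–21.
Taking the reverse complement of TCGATCAGGGTA gives TACCCTGATCGA, found at positions 55–66 on the template; the primer anneals here to the top strand with its 3' end pointing upstream.
The product is the template from position 15 through 66 (52 bp).

5'-TGCTGTCGCCGCTCGGCCATTGTTCGCTATTACTCGACGGTACCCTGATCGA-3'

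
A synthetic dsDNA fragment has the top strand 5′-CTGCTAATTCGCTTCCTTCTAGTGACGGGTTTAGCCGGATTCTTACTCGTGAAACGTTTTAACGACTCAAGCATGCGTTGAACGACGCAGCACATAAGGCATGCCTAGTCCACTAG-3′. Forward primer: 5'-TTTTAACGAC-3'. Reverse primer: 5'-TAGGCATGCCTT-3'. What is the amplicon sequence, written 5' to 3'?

Scanning the template, TTTTAACGAC occurs at positions 57–66; this primer anneals to the bottom strand there with its 3' end pointing downstream.
Reverse complement of the reverse primer: AAGGCATGCCTA. This occurs on the top strand at positions 96–107.
The product is the template from position 57 through 107 (51 bp).

5'-TTTTAACGACTCAAGCATGCGTTGAACGACGCAGCACATAAGGCATGCCTA-3'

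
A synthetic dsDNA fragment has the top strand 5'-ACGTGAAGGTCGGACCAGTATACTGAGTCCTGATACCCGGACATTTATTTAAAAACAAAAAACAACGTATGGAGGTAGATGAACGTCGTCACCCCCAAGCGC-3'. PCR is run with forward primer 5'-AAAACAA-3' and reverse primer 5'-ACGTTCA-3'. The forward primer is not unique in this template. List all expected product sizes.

35 bp, 28 bp

The forward primer AAAACAA matches the top strand at positions 52–58, 59–65.
The reverse primer's reverse complement is TGAACGT, matching at positions 80–86.
Each forward site pairs with the reverse site to give a product ending at position 86: sizes 35, 28 bp.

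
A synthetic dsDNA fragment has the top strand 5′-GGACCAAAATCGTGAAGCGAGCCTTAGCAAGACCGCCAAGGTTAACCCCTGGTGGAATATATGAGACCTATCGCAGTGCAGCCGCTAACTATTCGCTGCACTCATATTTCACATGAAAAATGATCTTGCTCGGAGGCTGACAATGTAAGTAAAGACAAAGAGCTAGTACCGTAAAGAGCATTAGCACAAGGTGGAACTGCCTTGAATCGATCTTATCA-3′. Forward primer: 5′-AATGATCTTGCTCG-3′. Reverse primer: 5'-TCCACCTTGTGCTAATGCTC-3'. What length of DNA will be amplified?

77 bp

Scanning the template, AATGATCTTGCTCG occurs at positions 119–132; this primer anneals to the bottom strand there with its 3' end pointing downstream.
Taking the reverse complement of TCCACCTTGTGCTAATGCTC gives GAGCATTAGCACAAGGTGGA, found at positions 176–195 on the template; the primer anneals here to the top strand with its 3' end pointing upstream.
The product runs from position 119 to position 195, so its length is 195 − 119 + 1 = 77 bp.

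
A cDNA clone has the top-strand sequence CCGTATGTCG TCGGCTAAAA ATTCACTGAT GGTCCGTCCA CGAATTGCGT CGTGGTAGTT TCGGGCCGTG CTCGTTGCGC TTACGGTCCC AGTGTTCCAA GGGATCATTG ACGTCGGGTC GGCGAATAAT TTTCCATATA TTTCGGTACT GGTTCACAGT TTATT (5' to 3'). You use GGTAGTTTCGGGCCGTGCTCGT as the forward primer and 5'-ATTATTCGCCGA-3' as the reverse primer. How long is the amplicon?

77 bp

The forward primer matches the template at positions 54–75.
The reverse primer's reverse complement is TCGGCGAATAAT, which matches the template at positions 119–130.
The product runs from position 54 to position 130, so its length is 130 − 54 + 1 = 77 bp.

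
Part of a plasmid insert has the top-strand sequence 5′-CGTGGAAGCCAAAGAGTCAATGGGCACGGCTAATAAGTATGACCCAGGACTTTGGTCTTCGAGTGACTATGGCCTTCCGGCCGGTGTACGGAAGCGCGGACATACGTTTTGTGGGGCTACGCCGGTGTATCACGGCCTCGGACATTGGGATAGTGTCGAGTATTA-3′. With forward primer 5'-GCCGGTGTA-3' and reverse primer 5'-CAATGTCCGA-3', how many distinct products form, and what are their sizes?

The forward primer GCCGGTGTA matches the top strand at positions 80–88, 121–129.
The reverse primer's reverse complement is TCGGACATTG, matching at positions 138–147.
Each forward site pairs with the reverse site to give a product ending at position 147: sizes 68, 27 bp.

Two products: 68 bp, 27 bp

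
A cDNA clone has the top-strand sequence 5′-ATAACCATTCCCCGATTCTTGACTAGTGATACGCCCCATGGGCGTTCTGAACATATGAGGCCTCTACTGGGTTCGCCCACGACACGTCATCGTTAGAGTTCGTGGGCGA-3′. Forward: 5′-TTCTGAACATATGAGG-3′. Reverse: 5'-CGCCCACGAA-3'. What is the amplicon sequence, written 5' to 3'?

5'-TTCTGAACATATGAGGCCTCTACTGGGTTCGCCCACGACACGTCATCGTTAGAGTTCGTGGGCG-3'

The forward primer matches the template at positions 45–60.
The reverse primer's reverse complement is TTCGTGGGCG, which matches the template at positions 99–108.
The product is the template from position 45 through 108 (64 bp).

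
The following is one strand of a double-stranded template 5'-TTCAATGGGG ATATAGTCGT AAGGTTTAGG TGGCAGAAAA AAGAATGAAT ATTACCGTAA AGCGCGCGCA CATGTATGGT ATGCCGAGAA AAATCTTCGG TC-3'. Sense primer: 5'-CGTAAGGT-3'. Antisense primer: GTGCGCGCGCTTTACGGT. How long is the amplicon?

Forward primer CGTAAGGT is found on the top strand at positions 18–25.
The reverse primer's reverse complement is ACCGTAAAGCGCGCGCAC, which matches the template at positions 54–71.
The product runs from position 18 to position 71, so its length is 71 − 18 + 1 = 54 bp.

54 bp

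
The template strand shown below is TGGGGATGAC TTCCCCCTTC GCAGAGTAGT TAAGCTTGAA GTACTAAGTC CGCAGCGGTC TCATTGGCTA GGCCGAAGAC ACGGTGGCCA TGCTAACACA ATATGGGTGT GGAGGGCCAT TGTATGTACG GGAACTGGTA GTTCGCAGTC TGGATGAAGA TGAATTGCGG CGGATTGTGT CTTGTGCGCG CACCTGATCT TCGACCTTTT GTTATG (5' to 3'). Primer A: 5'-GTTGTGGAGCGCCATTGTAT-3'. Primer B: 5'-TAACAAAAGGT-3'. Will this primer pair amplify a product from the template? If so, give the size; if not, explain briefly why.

Primer A (GTTGTGGAGCGCCATTGTAT) does not match the top strand, and its reverse complement ATACAATGGCGCTCCACAAC does not match either.
With no annealing site for primer A, no amplification occurs.

No product — primer A has no binding site in the template.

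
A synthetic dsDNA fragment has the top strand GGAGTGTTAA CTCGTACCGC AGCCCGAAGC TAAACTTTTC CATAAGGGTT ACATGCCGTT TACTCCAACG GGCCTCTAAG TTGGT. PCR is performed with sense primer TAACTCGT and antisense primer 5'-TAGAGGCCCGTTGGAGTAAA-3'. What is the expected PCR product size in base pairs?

71 bp

Scanning the template, TAACTCGT occurs at positions 8–15; this primer anneals to the bottom strand there with its 3' end pointing downstream.
Taking the reverse complement of TAGAGGCCCGTTGGAGTAAA gives TTTACTCCAACGGGCCTCTA, found at positions 59–78 on the template; the primer anneals here to the top strand with its 3' end pointing upstream.
The product runs from position 8 to position 78, so its length is 78 − 8 + 1 = 71 bp.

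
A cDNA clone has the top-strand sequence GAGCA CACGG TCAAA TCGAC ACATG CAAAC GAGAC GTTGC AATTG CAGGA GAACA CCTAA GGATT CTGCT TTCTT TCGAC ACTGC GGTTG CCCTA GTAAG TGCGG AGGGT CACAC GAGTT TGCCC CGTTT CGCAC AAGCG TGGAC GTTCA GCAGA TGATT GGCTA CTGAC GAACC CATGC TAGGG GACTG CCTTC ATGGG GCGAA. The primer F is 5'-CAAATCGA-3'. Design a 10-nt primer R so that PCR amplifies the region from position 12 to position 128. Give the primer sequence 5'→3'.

5'-ACGGGGCAAA-3'

The product's 3' end on the top strand is position 128.
The reverse primer anneals to the top strand over positions 119–128, i.e. to TTTGCCCCGT.
Its sequence written 5'→3' is the reverse complement: ACGGGGCAAA.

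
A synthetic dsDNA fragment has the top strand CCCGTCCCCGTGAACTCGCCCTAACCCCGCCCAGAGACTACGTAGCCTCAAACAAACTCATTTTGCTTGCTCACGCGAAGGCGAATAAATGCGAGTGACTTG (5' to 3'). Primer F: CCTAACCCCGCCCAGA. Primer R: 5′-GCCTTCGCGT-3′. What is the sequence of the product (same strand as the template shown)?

5'-CCTAACCCCGCCCAGAGACTACGTAGCCTCAAACAAACTCATTTTGCTTGCTCACGCGAAGGC-3'

Scanning the template, CCTAACCCCGCCCAGA occurs at positions 20–35; this primer anneals to the bottom strand there with its 3' end pointing downstream.
Reverse complement of the reverse primer: ACGCGAAGGC. This occurs on the top strand at positions 73–82.
The product is the template from position 20 through 82 (63 bp).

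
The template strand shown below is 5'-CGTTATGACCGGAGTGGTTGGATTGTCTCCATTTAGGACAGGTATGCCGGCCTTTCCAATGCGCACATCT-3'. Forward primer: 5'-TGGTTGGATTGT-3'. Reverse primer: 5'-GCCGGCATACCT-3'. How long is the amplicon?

The forward primer matches the template at positions 15–26.
The reverse primer's reverse complement is AGGTATGCCGGC, which matches the template at positions 40–51.
Amplicon spans positions 15–51: 37 bp.

37 bp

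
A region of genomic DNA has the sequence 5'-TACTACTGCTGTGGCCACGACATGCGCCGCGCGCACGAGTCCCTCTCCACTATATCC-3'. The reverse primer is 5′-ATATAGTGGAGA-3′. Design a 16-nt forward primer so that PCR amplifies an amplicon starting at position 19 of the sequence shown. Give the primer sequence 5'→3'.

5'-GACATGCGCCGCGCGC-3'

The reverse primer's reverse complement TCTCCACTATAT matches the template at positions 44–55; the product starts at position 19.
The forward primer is identical to the top strand over positions 19–34: GACATGCGCCGCGCGC.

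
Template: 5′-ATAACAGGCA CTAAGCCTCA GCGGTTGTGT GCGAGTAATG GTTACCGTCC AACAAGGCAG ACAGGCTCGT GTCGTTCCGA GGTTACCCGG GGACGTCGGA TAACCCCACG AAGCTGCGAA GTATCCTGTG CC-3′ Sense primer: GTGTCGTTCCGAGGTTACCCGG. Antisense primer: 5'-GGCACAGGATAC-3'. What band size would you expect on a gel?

64 bp

The forward primer matches the template at positions 69–90.
Reverse complement of the reverse primer: GTATCCTGTGCC. This occurs on the top strand at positions 121–132.
Amplicon spans positions 69–132: 64 bp.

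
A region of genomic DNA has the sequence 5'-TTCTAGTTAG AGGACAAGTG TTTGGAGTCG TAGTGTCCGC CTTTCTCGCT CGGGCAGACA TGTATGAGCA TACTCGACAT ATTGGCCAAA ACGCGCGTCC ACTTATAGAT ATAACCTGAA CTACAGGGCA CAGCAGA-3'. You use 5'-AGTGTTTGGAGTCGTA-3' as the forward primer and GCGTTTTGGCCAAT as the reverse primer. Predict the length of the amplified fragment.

78 bp

Forward primer AGTGTTTGGAGTCGTA is found on the top strand at positions 17–32.
Reverse complement of the reverse primer: ATTGGCCAAAACGC. This occurs on the top strand at positions 81–94.
Product length = (reverse-primer end) − (forward-primer start) + 1 = 94 − 17 + 1 = 78 bp.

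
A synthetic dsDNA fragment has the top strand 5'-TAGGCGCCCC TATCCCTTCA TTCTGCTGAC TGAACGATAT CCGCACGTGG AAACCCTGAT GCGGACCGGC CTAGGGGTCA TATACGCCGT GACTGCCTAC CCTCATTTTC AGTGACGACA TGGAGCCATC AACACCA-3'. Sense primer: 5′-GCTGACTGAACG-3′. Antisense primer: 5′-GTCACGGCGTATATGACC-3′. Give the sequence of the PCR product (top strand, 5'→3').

The forward primer matches the template at positions 25–36.
Taking the reverse complement of GTCACGGCGTATATGACC gives GGTCATATACGCCGTGAC, found at positions 76–93 on the template; the primer anneals here to the top strand with its 3' end pointing upstream.
The product is the template from position 25 through 93 (69 bp).

5'-GCTGACTGAACGATATCCGCACGTGGAAACCCTGATGCGGACCGGCCTAGGGGTCATATACGCCGTGAC-3'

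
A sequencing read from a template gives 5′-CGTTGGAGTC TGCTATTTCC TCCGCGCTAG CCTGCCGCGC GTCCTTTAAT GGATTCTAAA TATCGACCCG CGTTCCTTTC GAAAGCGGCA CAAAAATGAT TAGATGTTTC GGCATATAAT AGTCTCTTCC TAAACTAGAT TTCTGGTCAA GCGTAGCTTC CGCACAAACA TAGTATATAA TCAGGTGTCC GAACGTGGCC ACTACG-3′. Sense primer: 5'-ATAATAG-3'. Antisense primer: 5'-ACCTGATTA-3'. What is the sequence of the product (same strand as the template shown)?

5'-ATAATAGTCTCTTCCTAAACTAGATTTCTGGTCAAGCGTAGCTTCCGCACAAACATAGTATATAATCAGGT-3'

Forward primer ATAATAG is found on the top strand at positions 116–122.
The reverse primer's reverse complement is TAATCAGGT, which matches the template at positions 178–186.
The product is the template from position 116 through 186 (71 bp).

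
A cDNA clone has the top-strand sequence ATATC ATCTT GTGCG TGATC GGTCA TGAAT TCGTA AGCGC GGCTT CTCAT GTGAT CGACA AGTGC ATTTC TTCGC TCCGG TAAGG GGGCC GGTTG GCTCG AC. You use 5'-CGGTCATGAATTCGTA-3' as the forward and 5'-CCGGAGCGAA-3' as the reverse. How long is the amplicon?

Forward primer CGGTCATGAATTCGTA is found on the top strand at positions 20–35.
The reverse primer's reverse complement is TTCGCTCCGG, which matches the template at positions 71–80.
The product runs from position 20 to position 80, so its length is 80 − 20 + 1 = 61 bp.

61 bp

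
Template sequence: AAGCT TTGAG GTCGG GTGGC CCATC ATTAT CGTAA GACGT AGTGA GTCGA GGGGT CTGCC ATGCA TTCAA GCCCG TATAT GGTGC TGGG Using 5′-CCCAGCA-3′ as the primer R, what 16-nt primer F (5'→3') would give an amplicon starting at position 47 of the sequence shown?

The reverse primer's reverse complement TGCTGGG matches the template at positions 83–89; the product starts at position 47.
The forward primer is identical to the top strand over positions 47–62: TCGAGGGGTCTGCCAT.

5'-TCGAGGGGTCTGCCAT-3'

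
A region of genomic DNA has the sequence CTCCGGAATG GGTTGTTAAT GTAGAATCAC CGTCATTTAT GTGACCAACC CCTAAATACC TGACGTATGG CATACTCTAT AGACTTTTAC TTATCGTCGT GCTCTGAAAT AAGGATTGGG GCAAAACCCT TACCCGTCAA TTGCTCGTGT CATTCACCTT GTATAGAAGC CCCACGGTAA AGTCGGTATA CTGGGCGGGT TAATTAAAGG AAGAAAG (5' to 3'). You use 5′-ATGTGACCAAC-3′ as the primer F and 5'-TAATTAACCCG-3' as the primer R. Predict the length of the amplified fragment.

168 bp

Scanning the template, ATGTGACCAAC occurs at positions 39–49; this primer anneals to the bottom strand there with its 3' end pointing downstream.
The reverse primer's reverse complement is CGGGTTAATTA, which matches the template at positions 196–206.
Product length = (reverse-primer end) − (forward-primer start) + 1 = 206 − 39 + 1 = 168 bp.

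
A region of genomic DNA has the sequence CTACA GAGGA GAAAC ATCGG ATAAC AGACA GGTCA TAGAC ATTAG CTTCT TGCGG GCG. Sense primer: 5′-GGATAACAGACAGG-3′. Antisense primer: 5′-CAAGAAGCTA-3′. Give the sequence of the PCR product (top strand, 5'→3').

5'-GGATAACAGACAGGTCATAGACATTAGCTTCTTG-3'

Scanning the template, GGATAACAGACAGG occurs at positions 19–32; this primer anneals to the bottom strand there with its 3' end pointing downstream.
The reverse primer's reverse complement is TAGCTTCTTG, which matches the template at positions 43–52.
The product is the template from position 19 through 52 (34 bp).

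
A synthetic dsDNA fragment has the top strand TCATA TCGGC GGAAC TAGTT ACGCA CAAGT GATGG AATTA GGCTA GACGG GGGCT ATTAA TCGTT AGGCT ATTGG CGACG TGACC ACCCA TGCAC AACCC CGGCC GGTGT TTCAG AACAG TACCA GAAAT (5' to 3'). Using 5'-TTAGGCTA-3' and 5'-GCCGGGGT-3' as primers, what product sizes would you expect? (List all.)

67 bp, 41 bp

The forward primer TTAGGCTA matches the top strand at positions 38–45, 64–71.
The reverse primer's reverse complement is ACCCCGGC, matching at positions 97–104.
Each forward site pairs with the reverse site to give a product ending at position 104: sizes 67, 41 bp.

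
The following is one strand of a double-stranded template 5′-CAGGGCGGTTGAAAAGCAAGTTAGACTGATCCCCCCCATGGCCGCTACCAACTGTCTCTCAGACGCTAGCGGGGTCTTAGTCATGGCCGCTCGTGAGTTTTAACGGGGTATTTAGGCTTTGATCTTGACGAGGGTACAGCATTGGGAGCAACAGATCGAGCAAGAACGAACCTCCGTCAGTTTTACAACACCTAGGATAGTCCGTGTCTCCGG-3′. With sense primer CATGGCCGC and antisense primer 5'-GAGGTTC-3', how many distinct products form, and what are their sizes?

Two products: 138 bp, 93 bp

The forward primer CATGGCCGC matches the top strand at positions 37–45, 82–90.
The reverse primer's reverse complement is GAACCTC, matching at positions 168–174.
Each forward site pairs with the reverse site to give a product ending at position 174: sizes 138, 93 bp.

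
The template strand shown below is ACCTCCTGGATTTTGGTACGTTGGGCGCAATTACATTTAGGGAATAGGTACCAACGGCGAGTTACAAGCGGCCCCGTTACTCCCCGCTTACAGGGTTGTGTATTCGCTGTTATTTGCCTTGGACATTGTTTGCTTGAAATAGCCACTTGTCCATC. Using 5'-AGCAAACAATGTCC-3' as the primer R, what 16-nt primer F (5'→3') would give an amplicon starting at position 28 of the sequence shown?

5'-CAATTACATTTAGGGA-3'

The reverse primer's reverse complement GGACATTGTTTGCT matches the template at positions 121–134; the product starts at position 28.
The forward primer is identical to the top strand over positions 28–43: CAATTACATTTAGGGA.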